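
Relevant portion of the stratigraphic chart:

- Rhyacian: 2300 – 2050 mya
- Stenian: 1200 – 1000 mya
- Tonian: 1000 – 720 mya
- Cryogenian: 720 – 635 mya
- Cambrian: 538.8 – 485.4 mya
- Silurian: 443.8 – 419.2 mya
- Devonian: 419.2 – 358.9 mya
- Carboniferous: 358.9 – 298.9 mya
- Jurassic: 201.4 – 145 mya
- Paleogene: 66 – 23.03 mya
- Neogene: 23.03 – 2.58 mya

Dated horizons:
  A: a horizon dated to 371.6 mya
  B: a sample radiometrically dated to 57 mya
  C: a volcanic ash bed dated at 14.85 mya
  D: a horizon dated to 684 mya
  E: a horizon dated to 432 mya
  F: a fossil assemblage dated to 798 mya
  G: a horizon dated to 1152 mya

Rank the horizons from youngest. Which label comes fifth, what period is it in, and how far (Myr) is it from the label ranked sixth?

D, in the Cryogenian; 114 million years to F

Sorted youngest-first by Ma: C (14.85), B (57), A (371.6), E (432), D (684), F (798), G (1152).
The fifth youngest is D at 684 Ma, which lies in 720–635 Ma: the Cryogenian.
The sixth youngest is F at 798 Ma; separation = |684 − 798| = 114 Myr.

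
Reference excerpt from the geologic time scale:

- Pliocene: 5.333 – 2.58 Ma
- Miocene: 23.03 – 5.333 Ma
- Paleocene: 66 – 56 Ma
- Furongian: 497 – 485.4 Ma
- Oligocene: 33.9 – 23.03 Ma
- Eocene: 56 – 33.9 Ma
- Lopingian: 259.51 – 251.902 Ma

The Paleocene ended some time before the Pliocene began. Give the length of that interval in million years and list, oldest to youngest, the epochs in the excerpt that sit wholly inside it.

50.667 million years; Eocene, Oligocene, Miocene

The Paleocene closes at 56 Ma and the Pliocene opens at 5.333 Ma, so the interval is 56 − 5.333 = 50.667 Myr.
An epoch fits inside if it starts at or after 56 Ma and ends at or before 5.333 Ma; oldest first that gives Eocene, Oligocene, Miocene.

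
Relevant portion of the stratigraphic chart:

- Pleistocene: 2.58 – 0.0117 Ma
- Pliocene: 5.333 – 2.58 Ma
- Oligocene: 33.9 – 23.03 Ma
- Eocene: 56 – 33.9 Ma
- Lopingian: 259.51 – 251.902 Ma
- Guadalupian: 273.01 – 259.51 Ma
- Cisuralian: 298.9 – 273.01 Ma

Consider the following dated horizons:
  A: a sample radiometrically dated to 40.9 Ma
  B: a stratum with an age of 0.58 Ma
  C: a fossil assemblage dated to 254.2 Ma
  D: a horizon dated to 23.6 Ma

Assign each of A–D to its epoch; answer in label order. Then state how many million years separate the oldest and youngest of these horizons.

A — Eocene; B — Pleistocene; C — Lopingian; D — Oligocene; span 253.62 million years

Match each age against the start–end ranges in the excerpt: A = 40.9 Ma → Eocene (56–33.9); B = 0.58 Ma → Pleistocene (2.58–0.0117); C = 254.2 Ma → Lopingian (259.51–251.902); D = 23.6 Ma → Oligocene (33.9–23.03).
The largest age is 254.2 Ma and the smallest is 0.58 Ma; their difference is 253.62 Myr.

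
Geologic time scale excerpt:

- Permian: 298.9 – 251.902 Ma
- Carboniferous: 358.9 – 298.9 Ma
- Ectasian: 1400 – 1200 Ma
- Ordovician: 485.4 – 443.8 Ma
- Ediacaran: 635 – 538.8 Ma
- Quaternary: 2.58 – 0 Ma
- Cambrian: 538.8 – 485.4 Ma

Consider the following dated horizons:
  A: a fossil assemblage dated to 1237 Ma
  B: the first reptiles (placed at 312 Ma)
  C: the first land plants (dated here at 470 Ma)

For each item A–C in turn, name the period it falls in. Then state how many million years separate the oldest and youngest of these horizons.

A — Ectasian; B — Carboniferous; C — Ordovician; span 925 million years

A: 1237 Ma lies in 1400–1200 Ma, so Ectasian.
B: 312 Ma lies in 358.9–298.9 Ma, so Carboniferous.
C: 470 Ma lies in 485.4–443.8 Ma, so Ordovician.
Oldest = 1237 Ma, youngest = 312 Ma → span 925 Myr.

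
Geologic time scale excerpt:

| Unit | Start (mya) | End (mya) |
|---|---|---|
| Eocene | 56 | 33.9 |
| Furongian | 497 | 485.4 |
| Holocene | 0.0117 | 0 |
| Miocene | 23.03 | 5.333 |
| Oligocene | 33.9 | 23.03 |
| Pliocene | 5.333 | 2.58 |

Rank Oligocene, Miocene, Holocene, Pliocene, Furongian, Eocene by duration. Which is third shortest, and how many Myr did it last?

Oligocene, 10.87 million years

Durations: Oligocene 10.87; Miocene 17.697; Holocene 0.0117; Pliocene 2.753; Furongian 11.6; Eocene 22.1 Myr.
Sorted shortest-first: Holocene (0.0117), Pliocene (2.753), Oligocene (10.87), Furongian (11.6), Miocene (17.697), Eocene (22.1).
The third shortest is Oligocene at 10.87 Myr.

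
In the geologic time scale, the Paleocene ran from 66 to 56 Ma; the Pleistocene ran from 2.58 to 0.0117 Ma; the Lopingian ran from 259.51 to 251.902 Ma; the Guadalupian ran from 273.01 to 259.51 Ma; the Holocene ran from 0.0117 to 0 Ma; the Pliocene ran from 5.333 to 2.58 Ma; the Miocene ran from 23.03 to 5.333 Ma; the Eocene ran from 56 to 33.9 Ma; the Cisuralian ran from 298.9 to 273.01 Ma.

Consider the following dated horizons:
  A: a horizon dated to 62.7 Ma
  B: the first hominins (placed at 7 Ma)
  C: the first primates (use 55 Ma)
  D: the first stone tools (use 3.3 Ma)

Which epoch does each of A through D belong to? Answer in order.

A — Paleocene; B — Miocene; C — Eocene; D — Pliocene

Match each age against the start–end ranges in the excerpt: A = 62.7 Ma → Paleocene (66–56); B = 7 Ma → Miocene (23.03–5.333); C = 55 Ma → Eocene (56–33.9); D = 3.3 Ma → Pliocene (5.333–2.58).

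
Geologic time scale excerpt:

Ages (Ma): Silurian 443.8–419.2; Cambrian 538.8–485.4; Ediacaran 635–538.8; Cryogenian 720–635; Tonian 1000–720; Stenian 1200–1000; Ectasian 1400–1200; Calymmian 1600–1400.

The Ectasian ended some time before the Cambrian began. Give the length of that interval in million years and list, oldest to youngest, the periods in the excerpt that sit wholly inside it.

The Ectasian closes at 1200 Ma and the Cambrian opens at 538.8 Ma, so the interval is 1200 − 538.8 = 661.2 Myr.
A period fits inside if it starts at or after 1200 Ma and ends at or before 538.8 Ma; oldest first that gives Stenian, Tonian, Cryogenian, Ediacaran.

661.2 million years; Stenian, Tonian, Cryogenian, Ediacaran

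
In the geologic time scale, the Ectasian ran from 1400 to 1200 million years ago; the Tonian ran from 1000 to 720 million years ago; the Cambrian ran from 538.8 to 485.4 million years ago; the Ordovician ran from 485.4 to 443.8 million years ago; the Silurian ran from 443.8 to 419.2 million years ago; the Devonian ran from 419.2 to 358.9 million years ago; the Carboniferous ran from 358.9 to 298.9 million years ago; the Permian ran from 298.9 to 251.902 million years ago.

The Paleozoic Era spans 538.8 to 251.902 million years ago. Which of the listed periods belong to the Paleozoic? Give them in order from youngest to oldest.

Permian, Carboniferous, Devonian, Silurian, Ordovician, Cambrian

Periods with both bounds inside 538.8–251.902 Ma: Permian (298.9–251.902), Carboniferous (358.9–298.9), Devonian (419.2–358.9), Silurian (443.8–419.2), Ordovician (485.4–443.8), Cambrian (538.8–485.4).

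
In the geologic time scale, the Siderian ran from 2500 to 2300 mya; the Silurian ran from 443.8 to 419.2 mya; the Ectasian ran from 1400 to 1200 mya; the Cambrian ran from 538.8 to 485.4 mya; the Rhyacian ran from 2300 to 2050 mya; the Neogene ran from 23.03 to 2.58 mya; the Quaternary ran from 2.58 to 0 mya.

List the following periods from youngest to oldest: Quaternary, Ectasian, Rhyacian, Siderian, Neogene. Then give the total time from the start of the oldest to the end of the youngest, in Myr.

Quaternary, Neogene, Ectasian, Rhyacian, Siderian; total span 2500 Myr

Start ages (Ma): Siderian 2500, Rhyacian 2300, Ectasian 1400, Neogene 23.03, Quaternary 2.58.
Ordered youngest to oldest: Quaternary, Neogene, Ectasian, Rhyacian, Siderian.
Span = 2500 − 0 = 2500 Myr.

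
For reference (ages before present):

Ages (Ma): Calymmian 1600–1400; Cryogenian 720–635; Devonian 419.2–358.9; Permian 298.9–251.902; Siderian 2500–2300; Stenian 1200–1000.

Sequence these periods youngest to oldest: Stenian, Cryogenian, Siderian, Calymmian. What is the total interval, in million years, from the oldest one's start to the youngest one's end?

Start ages (Ma): Siderian 2500, Calymmian 1600, Stenian 1200, Cryogenian 720.
Ordered youngest to oldest: Cryogenian, Stenian, Calymmian, Siderian.
Span = 2500 − 635 = 1865 Myr.

Cryogenian, Stenian, Calymmian, Siderian; total span 1865 Myr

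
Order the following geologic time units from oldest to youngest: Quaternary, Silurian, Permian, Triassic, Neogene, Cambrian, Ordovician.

Group by era (each group listed oldest first) — Paleozoic: Cambrian, Ordovician, Silurian, Permian; Mesozoic: Triassic; Cenozoic: Neogene, Quaternary. The eras run Paleozoic → Mesozoic → Cenozoic. Concatenating the groups in that era order gives oldest to youngest directly.

Cambrian, then Ordovician, then Silurian, then Permian, then Triassic, then Neogene, then Quaternary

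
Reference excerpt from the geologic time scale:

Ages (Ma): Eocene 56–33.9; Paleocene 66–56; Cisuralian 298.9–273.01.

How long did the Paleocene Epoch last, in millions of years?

10 million years

66 − 56 = 10 million years.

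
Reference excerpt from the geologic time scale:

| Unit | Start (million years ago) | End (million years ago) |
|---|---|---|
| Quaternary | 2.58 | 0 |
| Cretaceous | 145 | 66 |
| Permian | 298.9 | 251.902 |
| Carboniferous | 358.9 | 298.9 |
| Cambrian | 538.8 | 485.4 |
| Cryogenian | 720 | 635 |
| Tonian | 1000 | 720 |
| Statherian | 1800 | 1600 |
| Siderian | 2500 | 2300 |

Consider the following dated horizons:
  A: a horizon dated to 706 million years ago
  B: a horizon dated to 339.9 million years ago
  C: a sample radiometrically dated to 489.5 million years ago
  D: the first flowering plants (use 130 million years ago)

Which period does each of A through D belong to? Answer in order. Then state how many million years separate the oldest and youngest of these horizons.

A: 706 Ma lies in 720–635 Ma, so Cryogenian.
B: 339.9 Ma lies in 358.9–298.9 Ma, so Carboniferous.
C: 489.5 Ma lies in 538.8–485.4 Ma, so Cambrian.
D: 130 Ma lies in 145–66 Ma, so Cretaceous.
Oldest = 706 Ma, youngest = 130 Ma → span 576 Myr.

A — Cryogenian; B — Carboniferous; C — Cambrian; D — Cretaceous; span 576 million years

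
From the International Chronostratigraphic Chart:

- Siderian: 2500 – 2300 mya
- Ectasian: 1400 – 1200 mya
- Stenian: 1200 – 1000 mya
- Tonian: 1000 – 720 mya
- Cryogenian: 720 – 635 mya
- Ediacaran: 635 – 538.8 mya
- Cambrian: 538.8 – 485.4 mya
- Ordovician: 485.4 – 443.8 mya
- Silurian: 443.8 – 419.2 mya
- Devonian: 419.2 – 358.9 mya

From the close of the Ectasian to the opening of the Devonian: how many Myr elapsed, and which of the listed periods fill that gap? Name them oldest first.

780.8 million years; Stenian, Tonian, Cryogenian, Ediacaran, Cambrian, Ordovician, Silurian

End of Ectasian = 1200 Ma; start of Devonian = 419.2 Ma.
Gap = 1200 − 419.2 = 780.8 Myr.
Periods wholly inside 1200–419.2 Ma: Stenian (1200–1000), Tonian (1000–720), Cryogenian (720–635), Ediacaran (635–538.8), Cambrian (538.8–485.4), Ordovician (485.4–443.8), Silurian (443.8–419.2).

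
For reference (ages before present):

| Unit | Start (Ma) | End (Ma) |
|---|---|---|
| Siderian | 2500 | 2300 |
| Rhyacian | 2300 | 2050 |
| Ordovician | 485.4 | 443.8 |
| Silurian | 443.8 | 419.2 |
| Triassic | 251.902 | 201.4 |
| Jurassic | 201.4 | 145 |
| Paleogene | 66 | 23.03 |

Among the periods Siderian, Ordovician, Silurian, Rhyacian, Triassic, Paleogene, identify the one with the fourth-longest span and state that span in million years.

Paleogene, 42.97 million years

Durations: Siderian 200; Ordovician 41.6; Silurian 24.6; Rhyacian 250; Triassic 50.502; Paleogene 42.97 Myr.
Sorted longest-first: Rhyacian (250), Siderian (200), Triassic (50.502), Paleogene (42.97), Ordovician (41.6), Silurian (24.6).
The fourth longest is Paleogene at 42.97 Myr.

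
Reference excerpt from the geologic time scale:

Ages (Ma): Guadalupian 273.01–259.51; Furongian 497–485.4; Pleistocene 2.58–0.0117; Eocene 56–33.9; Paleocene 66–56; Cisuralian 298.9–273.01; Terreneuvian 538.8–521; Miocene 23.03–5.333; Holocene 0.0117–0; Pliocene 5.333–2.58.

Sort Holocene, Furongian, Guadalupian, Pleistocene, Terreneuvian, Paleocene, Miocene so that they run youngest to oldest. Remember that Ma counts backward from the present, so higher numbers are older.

Read off each span (Ma): Holocene 0.0117–0; Furongian 497–485.4; Guadalupian 273.01–259.51; Pleistocene 2.58–0.0117; Terreneuvian 538.8–521; Paleocene 66–56; Miocene 23.03–5.333.
Larger Ma is older, so oldest→youngest is Terreneuvian, Furongian, Guadalupian, Paleocene, Miocene, Pleistocene, Holocene; reverse it for youngest→oldest.

Holocene → Pleistocene → Miocene → Paleocene → Guadalupian → Furongian → Terreneuvian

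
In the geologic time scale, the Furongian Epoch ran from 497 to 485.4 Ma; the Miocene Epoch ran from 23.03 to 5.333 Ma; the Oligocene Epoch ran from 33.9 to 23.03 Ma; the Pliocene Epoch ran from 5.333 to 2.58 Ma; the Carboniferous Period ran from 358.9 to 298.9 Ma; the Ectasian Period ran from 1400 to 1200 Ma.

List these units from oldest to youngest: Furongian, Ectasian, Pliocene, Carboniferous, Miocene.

Read off each span (Ma): Furongian 497–485.4; Ectasian 1400–1200; Pliocene 5.333–2.58; Carboniferous 358.9–298.9; Miocene 23.03–5.333.
Larger Ma is older, so oldest→youngest is Ectasian, Furongian, Carboniferous, Miocene, Pliocene.

Ectasian → Furongian → Carboniferous → Miocene → Pliocene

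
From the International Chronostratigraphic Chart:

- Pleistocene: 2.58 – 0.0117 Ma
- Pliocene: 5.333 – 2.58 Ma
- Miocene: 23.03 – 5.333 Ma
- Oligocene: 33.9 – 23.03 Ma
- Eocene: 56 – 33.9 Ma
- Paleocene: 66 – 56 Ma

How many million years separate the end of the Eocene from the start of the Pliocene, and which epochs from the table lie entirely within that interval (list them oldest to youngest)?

The Eocene closes at 33.9 Ma and the Pliocene opens at 5.333 Ma, so the interval is 33.9 − 5.333 = 28.567 Myr.
An epoch fits inside if it starts at or after 33.9 Ma and ends at or before 5.333 Ma; oldest first that gives Oligocene, Miocene.

28.567 million years; Oligocene, Miocene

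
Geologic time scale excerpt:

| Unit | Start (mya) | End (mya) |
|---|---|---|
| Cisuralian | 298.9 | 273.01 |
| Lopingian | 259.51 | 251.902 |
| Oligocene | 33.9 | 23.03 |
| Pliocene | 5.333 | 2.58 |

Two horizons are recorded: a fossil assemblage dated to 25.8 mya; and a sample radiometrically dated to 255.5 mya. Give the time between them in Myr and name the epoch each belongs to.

229.7 million years apart; the first in the Oligocene, the second in the Lopingian

Elapsed time: 255.5 − 25.8 = 229.7 Myr.
25.8 Ma lies within 33.9–23.03 Ma: Oligocene.
255.5 Ma lies within 259.51–251.902 Ma: Lopingian.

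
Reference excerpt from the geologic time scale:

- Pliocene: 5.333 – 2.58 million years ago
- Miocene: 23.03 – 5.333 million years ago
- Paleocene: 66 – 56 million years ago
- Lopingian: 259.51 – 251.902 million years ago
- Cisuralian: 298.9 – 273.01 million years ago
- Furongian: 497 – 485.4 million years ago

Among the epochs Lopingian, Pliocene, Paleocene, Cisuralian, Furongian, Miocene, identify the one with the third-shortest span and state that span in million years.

Paleocene, 10 million years

Start − end for each: Lopingian 259.51 − 251.902 = 7.608; Pliocene 5.333 − 2.58 = 2.753; Paleocene 66 − 56 = 10; Cisuralian 298.9 − 273.01 = 25.89; Furongian 497 − 485.4 = 11.6; Miocene 23.03 − 5.333 = 17.697.
Ranking these from shortest: Pliocene < Lopingian < Paleocene < Furongian < Miocene < Cisuralian.
Position 3 in that ranking is Paleocene, which lasted 10 Myr.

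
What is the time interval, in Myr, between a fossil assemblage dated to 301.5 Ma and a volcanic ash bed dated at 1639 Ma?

1639 − 301.5 = 1337.5 million years.

1337.5 million years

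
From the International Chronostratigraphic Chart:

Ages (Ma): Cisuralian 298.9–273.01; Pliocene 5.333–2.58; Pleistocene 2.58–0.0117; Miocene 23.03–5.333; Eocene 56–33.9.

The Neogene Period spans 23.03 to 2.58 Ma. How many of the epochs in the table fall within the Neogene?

Epochs inside 23.03–2.58 Ma: Miocene, Pliocene — 2 in total.

2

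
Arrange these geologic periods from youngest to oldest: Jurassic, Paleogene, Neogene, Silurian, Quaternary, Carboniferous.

Group by era (each group listed oldest first) — Paleozoic: Silurian, Carboniferous; Mesozoic: Jurassic; Cenozoic: Paleogene, Neogene, Quaternary. The eras run Paleozoic → Mesozoic → Cenozoic. Concatenating the groups in that era order and then reversing gives youngest to oldest.

Quaternary, Neogene, Paleogene, Jurassic, Carboniferous, Silurian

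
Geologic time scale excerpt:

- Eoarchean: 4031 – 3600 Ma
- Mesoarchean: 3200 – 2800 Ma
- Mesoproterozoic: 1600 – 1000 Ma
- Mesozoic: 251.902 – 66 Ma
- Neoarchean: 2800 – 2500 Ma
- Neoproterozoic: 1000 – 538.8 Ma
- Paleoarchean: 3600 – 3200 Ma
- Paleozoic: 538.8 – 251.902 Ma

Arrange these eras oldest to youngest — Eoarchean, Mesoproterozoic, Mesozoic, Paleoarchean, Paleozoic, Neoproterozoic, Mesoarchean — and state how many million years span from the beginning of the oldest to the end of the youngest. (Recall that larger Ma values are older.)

Eoarchean, Paleoarchean, Mesoarchean, Mesoproterozoic, Neoproterozoic, Paleozoic, Mesozoic; total span 3965 Myr

Start ages (Ma): Eoarchean 4031, Paleoarchean 3600, Mesoarchean 3200, Mesoproterozoic 1600, Neoproterozoic 1000, Paleozoic 538.8, Mesozoic 251.902.
Ordered oldest to youngest: Eoarchean, Paleoarchean, Mesoarchean, Mesoproterozoic, Neoproterozoic, Paleozoic, Mesozoic.
Span = 4031 − 66 = 3965 Myr.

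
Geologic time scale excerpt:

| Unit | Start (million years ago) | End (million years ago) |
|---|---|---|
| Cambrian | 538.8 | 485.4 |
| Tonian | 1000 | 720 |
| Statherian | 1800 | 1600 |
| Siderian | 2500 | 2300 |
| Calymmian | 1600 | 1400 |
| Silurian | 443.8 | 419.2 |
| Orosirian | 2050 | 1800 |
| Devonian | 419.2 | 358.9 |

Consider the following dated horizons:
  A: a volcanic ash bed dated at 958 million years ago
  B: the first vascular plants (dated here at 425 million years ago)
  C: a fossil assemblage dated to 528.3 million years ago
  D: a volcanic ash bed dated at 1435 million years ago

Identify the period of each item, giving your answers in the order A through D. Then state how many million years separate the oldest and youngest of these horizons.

A — Tonian; B — Silurian; C — Cambrian; D — Calymmian; span 1010 million years

A: 958 Ma lies in 1000–720 Ma, so Tonian.
B: 425 Ma lies in 443.8–419.2 Ma, so Silurian.
C: 528.3 Ma lies in 538.8–485.4 Ma, so Cambrian.
D: 1435 Ma lies in 1600–1400 Ma, so Calymmian.
Oldest = 1435 Ma, youngest = 425 Ma → span 1010 Myr.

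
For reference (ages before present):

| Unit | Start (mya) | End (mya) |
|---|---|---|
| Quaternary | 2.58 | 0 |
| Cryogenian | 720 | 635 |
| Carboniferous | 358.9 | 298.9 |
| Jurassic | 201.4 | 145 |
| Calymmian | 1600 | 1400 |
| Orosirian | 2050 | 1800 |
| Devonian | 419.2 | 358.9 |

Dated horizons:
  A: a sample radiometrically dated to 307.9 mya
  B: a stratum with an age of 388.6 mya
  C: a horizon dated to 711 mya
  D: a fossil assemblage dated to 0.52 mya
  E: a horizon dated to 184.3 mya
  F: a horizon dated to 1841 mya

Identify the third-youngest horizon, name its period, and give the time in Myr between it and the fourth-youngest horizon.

Sorted youngest-first by Ma: D (0.52), E (184.3), A (307.9), B (388.6), C (711), F (1841).
The third youngest is A at 307.9 Ma, which lies in 358.9–298.9 Ma: the Carboniferous.
The fourth youngest is B at 388.6 Ma; separation = |307.9 − 388.6| = 80.7 Myr.

A, in the Carboniferous; 80.7 million years to B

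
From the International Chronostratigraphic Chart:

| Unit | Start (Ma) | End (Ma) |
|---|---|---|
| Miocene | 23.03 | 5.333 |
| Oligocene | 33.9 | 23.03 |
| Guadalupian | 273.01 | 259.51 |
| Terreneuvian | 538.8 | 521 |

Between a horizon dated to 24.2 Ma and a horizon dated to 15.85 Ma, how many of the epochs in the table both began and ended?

The older date is 24.2 Ma and the younger is 15.85 Ma.
No epoch both begins after 24.2 Ma and ends before 15.85 Ma, so the count is 0.

0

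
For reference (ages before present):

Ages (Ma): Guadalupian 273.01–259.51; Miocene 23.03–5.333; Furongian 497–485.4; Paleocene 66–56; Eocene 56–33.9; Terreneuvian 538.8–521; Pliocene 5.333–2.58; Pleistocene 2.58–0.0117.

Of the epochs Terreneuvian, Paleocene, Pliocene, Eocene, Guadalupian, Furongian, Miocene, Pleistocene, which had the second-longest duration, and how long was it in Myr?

Terreneuvian, 17.8 million years

Durations: Terreneuvian 17.8; Paleocene 10; Pliocene 2.753; Eocene 22.1; Guadalupian 13.5; Furongian 11.6; Miocene 17.697; Pleistocene 2.5683 Myr.
Sorted longest-first: Eocene (22.1), Terreneuvian (17.8), Miocene (17.697), Guadalupian (13.5), Furongian (11.6), Paleocene (10), Pliocene (2.753), Pleistocene (2.5683).
The second longest is Terreneuvian at 17.8 Myr.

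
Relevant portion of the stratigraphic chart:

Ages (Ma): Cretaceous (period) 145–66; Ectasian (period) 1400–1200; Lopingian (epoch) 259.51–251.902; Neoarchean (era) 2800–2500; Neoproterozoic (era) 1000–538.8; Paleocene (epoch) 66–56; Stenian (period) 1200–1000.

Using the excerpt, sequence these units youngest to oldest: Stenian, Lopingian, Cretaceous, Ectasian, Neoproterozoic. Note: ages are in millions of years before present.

The oldest of these is Ectasian (starts 1400 Ma) and the youngest is Cretaceous (ends 66 Ma).
In between, by decreasing start age: Stenian (1200), Neoproterozoic (1000), Lopingian (259.51).
Listing youngest first means reversing that sequence.

Cretaceous → Lopingian → Neoproterozoic → Stenian → Ectasian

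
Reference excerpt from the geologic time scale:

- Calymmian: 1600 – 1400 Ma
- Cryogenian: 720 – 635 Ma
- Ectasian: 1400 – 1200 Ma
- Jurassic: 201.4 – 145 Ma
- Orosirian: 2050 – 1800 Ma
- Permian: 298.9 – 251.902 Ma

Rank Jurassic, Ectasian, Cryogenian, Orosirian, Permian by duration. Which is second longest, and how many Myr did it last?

Ectasian, 200 million years

Durations: Jurassic 56.4; Ectasian 200; Cryogenian 85; Orosirian 250; Permian 46.998 Myr.
Sorted longest-first: Orosirian (250), Ectasian (200), Cryogenian (85), Jurassic (56.4), Permian (46.998).
The second longest is Ectasian at 200 Myr.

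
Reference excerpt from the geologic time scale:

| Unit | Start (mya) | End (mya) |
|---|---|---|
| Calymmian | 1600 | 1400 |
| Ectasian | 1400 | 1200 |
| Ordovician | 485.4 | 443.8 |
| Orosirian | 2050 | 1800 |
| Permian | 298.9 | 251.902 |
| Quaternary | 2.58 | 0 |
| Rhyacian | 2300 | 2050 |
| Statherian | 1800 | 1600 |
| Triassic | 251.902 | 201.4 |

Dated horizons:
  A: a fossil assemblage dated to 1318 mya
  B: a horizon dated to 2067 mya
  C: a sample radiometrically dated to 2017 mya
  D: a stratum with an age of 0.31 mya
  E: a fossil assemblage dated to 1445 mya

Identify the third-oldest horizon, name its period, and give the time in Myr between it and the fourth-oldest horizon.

E, in the Calymmian; 127 million years to A

Sorted oldest-first by Ma: B (2067), C (2017), E (1445), A (1318), D (0.31).
The third oldest is E at 1445 Ma, which lies in 1600–1400 Ma: the Calymmian.
The fourth oldest is A at 1318 Ma; separation = |1445 − 1318| = 127 Myr.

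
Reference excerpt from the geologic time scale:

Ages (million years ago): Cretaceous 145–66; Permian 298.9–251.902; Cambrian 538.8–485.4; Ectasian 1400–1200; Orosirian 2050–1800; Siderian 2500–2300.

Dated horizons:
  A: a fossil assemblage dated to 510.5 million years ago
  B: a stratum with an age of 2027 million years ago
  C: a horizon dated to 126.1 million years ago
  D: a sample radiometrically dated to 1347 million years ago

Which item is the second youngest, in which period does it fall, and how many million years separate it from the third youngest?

Sorted youngest-first by Ma: C (126.1), A (510.5), D (1347), B (2027).
The second youngest is A at 510.5 Ma, which lies in 538.8–485.4 Ma: the Cambrian.
The third youngest is D at 1347 Ma; separation = |510.5 − 1347| = 836.5 Myr.

A, in the Cambrian; 836.5 million years to D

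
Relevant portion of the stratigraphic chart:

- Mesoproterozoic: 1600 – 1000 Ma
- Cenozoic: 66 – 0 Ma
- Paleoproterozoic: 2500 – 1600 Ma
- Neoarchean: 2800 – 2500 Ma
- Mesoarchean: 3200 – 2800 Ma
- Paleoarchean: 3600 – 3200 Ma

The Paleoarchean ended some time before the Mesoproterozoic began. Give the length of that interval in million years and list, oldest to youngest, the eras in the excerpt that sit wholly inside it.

The Paleoarchean closes at 3200 Ma and the Mesoproterozoic opens at 1600 Ma, so the interval is 3200 − 1600 = 1600 Myr.
An era fits inside if it starts at or after 3200 Ma and ends at or before 1600 Ma; oldest first that gives Mesoarchean, Neoarchean, Paleoproterozoic.

1600 million years; Mesoarchean, Neoarchean, Paleoproterozoic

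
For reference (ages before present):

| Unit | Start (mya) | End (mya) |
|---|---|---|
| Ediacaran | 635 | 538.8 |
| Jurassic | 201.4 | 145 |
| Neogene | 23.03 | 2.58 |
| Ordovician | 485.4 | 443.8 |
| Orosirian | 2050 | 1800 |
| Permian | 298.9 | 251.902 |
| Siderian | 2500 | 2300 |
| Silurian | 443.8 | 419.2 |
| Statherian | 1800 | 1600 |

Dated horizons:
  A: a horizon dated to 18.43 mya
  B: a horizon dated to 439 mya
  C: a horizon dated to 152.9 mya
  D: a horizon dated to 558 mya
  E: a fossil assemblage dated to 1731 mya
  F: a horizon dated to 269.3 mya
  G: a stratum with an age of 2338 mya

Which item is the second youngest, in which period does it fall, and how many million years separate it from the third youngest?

C, in the Jurassic; 116.4 million years to F

Sorted youngest-first by Ma: A (18.43), C (152.9), F (269.3), B (439), D (558), E (1731), G (2338).
The second youngest is C at 152.9 Ma, which lies in 201.4–145 Ma: the Jurassic.
The third youngest is F at 269.3 Ma; separation = |152.9 − 269.3| = 116.4 Myr.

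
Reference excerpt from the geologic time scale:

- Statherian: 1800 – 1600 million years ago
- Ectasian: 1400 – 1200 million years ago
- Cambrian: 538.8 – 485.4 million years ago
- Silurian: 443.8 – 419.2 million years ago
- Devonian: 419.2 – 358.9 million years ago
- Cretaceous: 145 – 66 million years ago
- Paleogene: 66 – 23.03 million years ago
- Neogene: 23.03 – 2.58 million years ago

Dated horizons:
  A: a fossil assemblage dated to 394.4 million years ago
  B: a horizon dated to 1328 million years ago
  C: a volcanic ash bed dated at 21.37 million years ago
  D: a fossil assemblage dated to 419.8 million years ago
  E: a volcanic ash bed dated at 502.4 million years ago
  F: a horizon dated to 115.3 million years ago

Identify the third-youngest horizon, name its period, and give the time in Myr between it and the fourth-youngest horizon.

Smaller Ma means younger, so youngest first: C 21.37 < F 115.3 < A 394.4 < D 419.8 < E 502.4 < B 1328.
Counting 3 along gives A (394.4 Ma); the excerpt puts that inside the Devonian, 419.2–358.9 Ma.
Next in line is D (419.8 Ma), and 419.8 − 394.4 = 25.4 Myr.

A, in the Devonian; 25.4 million years to D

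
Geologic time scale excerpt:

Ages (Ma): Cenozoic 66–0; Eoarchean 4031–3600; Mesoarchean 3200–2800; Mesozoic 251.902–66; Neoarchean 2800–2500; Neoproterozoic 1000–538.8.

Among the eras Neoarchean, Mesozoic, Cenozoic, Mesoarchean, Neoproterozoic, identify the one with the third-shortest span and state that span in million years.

Durations: Neoarchean 300; Mesozoic 185.902; Cenozoic 66; Mesoarchean 400; Neoproterozoic 461.2 Myr.
Sorted shortest-first: Cenozoic (66), Mesozoic (185.902), Neoarchean (300), Mesoarchean (400), Neoproterozoic (461.2).
The third shortest is Neoarchean at 300 Myr.

Neoarchean, 300 million years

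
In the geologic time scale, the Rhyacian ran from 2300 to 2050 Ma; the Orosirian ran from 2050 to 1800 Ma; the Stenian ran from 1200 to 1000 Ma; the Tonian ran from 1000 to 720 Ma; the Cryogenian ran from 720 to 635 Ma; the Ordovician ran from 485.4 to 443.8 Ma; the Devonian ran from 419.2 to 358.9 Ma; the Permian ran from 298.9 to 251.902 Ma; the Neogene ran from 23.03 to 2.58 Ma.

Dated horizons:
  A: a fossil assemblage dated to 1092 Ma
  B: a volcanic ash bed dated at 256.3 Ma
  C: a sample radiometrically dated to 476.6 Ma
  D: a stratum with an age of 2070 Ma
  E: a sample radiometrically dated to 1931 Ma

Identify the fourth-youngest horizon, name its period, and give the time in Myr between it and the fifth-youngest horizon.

Smaller Ma means younger, so youngest first: B 256.3 < C 476.6 < A 1092 < E 1931 < D 2070.
Counting 4 along gives E (1931 Ma); the excerpt puts that inside the Orosirian, 2050–1800 Ma.
Next in line is D (2070 Ma), and 2070 − 1931 = 139 Myr.

E, in the Orosirian; 139 million years to D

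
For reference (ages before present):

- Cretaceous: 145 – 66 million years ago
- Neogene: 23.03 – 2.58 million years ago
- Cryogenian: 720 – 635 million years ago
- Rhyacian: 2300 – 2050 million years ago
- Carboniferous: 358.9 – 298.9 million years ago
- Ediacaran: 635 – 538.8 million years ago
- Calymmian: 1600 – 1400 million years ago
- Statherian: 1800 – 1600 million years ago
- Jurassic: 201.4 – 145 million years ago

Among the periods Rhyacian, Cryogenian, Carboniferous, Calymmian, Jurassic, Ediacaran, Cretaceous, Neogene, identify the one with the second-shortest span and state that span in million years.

Durations: Rhyacian 250; Cryogenian 85; Carboniferous 60; Calymmian 200; Jurassic 56.4; Ediacaran 96.2; Cretaceous 79; Neogene 20.45 Myr.
Sorted shortest-first: Neogene (20.45), Jurassic (56.4), Carboniferous (60), Cretaceous (79), Cryogenian (85), Ediacaran (96.2), Calymmian (200), Rhyacian (250).
The second shortest is Jurassic at 56.4 Myr.

Jurassic, 56.4 million years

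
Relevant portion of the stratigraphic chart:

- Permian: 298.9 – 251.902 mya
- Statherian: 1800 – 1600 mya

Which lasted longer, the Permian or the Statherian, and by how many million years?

Statherian, by 153.002 million years

Permian: 298.9 − 251.902 = 46.998 Myr.
Statherian: 1800 − 1600 = 200 Myr.
Difference: 200 − 46.998 = 153.002 Myr, so the Statherian was longer.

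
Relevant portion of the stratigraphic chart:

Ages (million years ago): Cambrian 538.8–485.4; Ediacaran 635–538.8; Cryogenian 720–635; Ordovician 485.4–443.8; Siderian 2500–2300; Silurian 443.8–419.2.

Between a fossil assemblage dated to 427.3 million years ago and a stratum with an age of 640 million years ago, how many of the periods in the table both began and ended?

3

The older date is 640 Ma and the younger is 427.3 Ma.
Periods with start < 640 and end > 427.3 Ma: Ediacaran (635–538.8), Cambrian (538.8–485.4), Ordovician (485.4–443.8).
That is 3 complete periods.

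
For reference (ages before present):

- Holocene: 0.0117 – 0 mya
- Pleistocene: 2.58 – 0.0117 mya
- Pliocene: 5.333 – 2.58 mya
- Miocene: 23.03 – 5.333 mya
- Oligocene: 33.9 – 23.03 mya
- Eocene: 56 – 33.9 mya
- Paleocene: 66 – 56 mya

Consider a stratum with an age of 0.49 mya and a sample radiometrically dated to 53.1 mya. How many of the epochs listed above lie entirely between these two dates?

The older date is 53.1 Ma and the younger is 0.49 Ma.
Epochs with start < 53.1 and end > 0.49 Ma: Oligocene (33.9–23.03), Miocene (23.03–5.333), Pliocene (5.333–2.58).
That is 3 complete epochs.

3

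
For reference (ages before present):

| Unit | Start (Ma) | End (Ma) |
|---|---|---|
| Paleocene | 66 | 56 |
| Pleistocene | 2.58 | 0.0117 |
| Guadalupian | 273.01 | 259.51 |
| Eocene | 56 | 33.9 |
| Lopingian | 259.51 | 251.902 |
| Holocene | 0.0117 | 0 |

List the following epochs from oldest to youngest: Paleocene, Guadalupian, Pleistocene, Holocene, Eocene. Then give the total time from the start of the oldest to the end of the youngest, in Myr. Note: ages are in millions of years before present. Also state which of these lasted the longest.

Guadalupian → Paleocene → Eocene → Pleistocene → Holocene; total span 273.01 Myr; longest is Eocene

Start ages (Ma): Guadalupian 273.01, Paleocene 66, Eocene 56, Pleistocene 2.58, Holocene 0.0117.
Ordered oldest to youngest: Guadalupian, Paleocene, Eocene, Pleistocene, Holocene.
Span = 273.01 − 0 = 273.01 Myr.
Durations: Holocene 0.0117, Pleistocene 2.5683, Guadalupian 13.5, Eocene 22.1, Paleocene 10 → longest is Eocene (22.1 Myr).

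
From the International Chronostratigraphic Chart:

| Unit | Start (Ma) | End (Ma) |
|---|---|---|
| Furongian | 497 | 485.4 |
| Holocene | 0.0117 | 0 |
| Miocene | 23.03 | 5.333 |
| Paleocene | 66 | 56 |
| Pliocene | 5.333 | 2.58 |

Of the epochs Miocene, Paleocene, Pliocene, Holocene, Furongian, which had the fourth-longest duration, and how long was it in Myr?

Durations: Miocene 17.697; Paleocene 10; Pliocene 2.753; Holocene 0.0117; Furongian 11.6 Myr.
Sorted longest-first: Miocene (17.697), Furongian (11.6), Paleocene (10), Pliocene (2.753), Holocene (0.0117).
The fourth longest is Pliocene at 2.753 Myr.

Pliocene, 2.753 million years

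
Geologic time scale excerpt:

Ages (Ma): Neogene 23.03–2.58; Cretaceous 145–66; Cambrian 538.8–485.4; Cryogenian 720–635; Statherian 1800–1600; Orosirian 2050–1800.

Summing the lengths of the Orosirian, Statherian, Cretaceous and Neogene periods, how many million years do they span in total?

Duration is start − end for each: (2050 − 1800) + (1800 − 1600) + (145 − 66) + (23.03 − 2.58).
That is 250 + 200 + 79 + 20.45, which totals 549.45 million years.

549.45 million years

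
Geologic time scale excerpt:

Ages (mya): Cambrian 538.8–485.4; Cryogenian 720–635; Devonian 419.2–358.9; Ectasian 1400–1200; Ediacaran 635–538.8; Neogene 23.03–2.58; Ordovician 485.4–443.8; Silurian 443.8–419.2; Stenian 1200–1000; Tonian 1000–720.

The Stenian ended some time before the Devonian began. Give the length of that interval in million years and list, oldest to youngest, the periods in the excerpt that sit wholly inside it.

The Stenian closes at 1000 Ma and the Devonian opens at 419.2 Ma, so the interval is 1000 − 419.2 = 580.8 Myr.
A period fits inside if it starts at or after 1000 Ma and ends at or before 419.2 Ma; oldest first that gives Tonian, Cryogenian, Ediacaran, Cambrian, Ordovician, Silurian.

580.8 million years; Tonian, Cryogenian, Ediacaran, Cambrian, Ordovician, Silurian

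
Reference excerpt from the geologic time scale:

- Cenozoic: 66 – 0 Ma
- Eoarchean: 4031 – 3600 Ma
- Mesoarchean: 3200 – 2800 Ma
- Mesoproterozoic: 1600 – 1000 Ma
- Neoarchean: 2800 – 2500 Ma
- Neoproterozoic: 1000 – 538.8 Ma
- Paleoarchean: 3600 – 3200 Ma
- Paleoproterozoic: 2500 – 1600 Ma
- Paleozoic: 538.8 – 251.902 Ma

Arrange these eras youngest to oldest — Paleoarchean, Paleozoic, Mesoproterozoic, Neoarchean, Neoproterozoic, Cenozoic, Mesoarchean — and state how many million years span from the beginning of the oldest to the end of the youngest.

Cenozoic → Paleozoic → Neoproterozoic → Mesoproterozoic → Neoarchean → Mesoarchean → Paleoarchean; total span 3600 Myr

Start ages (Ma): Paleoarchean 3600, Mesoarchean 3200, Neoarchean 2800, Mesoproterozoic 1600, Neoproterozoic 1000, Paleozoic 538.8, Cenozoic 66.
Ordered youngest to oldest: Cenozoic, Paleozoic, Neoproterozoic, Mesoproterozoic, Neoarchean, Mesoarchean, Paleoarchean.
Span = 3600 − 0 = 3600 Myr.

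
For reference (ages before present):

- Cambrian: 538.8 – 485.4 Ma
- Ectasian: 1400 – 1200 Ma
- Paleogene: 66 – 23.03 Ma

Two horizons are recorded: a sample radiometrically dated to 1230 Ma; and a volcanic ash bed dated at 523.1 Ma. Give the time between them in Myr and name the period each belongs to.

Elapsed time: 1230 − 523.1 = 706.9 Myr.
1230 Ma lies within 1400–1200 Ma: Ectasian.
523.1 Ma lies within 538.8–485.4 Ma: Cambrian.

706.9 million years apart; the first in the Ectasian, the second in the Cambrian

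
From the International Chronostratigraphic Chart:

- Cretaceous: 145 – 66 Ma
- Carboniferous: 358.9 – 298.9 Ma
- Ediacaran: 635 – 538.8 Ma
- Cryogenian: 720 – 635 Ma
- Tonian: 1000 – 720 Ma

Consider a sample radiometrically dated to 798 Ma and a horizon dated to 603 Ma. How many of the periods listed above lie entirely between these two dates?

The older date is 798 Ma and the younger is 603 Ma.
Periods with start < 798 and end > 603 Ma: Cryogenian (720–635).
That is 1 complete period.

1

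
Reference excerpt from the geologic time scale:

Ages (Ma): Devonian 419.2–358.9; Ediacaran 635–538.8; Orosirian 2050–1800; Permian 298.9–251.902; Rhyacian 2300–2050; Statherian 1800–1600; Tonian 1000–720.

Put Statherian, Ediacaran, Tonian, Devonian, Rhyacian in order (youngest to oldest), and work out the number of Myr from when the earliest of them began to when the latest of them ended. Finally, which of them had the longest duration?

Devonian → Ediacaran → Tonian → Statherian → Rhyacian; total span 1941.1 Myr; longest is Tonian

From the excerpt: Statherian 1800–1600; Ediacaran 635–538.8; Tonian 1000–720; Devonian 419.2–358.9; Rhyacian 2300–2050 (Ma).
Larger Ma is earlier, so the oldest is Rhyacian and the youngest is Devonian; youngest to oldest: Devonian, Ediacaran, Tonian, Statherian, Rhyacian.
Oldest start 2300 minus youngest end 358.9 gives 1941.1 Myr overall.
Individual lengths (start − end): Devonian 60.3; Tonian 280; Ediacaran 96.2; Rhyacian 250; Statherian 200. The largest is Tonian at 280 Myr.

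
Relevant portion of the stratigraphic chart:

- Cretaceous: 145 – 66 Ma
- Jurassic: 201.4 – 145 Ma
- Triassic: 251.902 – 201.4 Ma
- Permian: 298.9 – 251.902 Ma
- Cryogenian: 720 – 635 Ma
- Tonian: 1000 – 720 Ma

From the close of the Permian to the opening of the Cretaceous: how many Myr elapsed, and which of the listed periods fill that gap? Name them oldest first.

End of Permian = 251.902 Ma; start of Cretaceous = 145 Ma.
Gap = 251.902 − 145 = 106.902 Myr.
Periods wholly inside 251.902–145 Ma: Triassic (251.902–201.4), Jurassic (201.4–145).

106.902 million years; Triassic, Jurassic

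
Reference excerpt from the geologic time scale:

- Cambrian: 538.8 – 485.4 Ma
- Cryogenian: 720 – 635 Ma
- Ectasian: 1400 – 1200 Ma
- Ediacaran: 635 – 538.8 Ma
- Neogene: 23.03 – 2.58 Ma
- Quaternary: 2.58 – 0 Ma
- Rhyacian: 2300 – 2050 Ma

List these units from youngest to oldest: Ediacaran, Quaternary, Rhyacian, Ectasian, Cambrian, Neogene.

Quaternary, Neogene, Cambrian, Ediacaran, Ectasian, Rhyacian

Read off each span (Ma): Ediacaran 635–538.8; Quaternary 2.58–0; Rhyacian 2300–2050; Ectasian 1400–1200; Cambrian 538.8–485.4; Neogene 23.03–2.58.
Larger Ma is older, so oldest→youngest is Rhyacian, Ectasian, Ediacaran, Cambrian, Neogene, Quaternary; reverse it for youngest→oldest.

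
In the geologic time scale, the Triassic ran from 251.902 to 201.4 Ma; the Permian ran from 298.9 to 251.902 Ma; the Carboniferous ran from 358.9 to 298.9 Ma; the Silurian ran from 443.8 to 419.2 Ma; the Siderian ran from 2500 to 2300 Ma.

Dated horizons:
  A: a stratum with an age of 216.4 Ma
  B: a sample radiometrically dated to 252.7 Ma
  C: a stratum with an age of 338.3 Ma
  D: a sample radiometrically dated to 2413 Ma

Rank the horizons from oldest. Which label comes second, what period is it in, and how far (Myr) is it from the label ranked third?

Sorted oldest-first by Ma: D (2413), C (338.3), B (252.7), A (216.4).
The second oldest is C at 338.3 Ma, which lies in 358.9–298.9 Ma: the Carboniferous.
The third oldest is B at 252.7 Ma; separation = |338.3 − 252.7| = 85.6 Myr.

C, in the Carboniferous; 85.6 million years to B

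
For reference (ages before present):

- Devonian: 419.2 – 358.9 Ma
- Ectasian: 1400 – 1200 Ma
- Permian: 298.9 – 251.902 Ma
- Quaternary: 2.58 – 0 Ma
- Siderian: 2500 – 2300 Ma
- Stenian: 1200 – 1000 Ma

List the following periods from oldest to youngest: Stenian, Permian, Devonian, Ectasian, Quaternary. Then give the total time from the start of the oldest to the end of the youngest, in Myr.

Ectasian → Stenian → Devonian → Permian → Quaternary; total span 1400 Myr

From the excerpt: Stenian 1200–1000; Permian 298.9–251.902; Devonian 419.2–358.9; Ectasian 1400–1200; Quaternary 2.58–0 (Ma).
Larger Ma is earlier, so the oldest is Ectasian and the youngest is Quaternary; oldest to youngest: Ectasian, Stenian, Devonian, Permian, Quaternary.
Oldest start 1400 minus youngest end 0 gives 1400 Myr overall.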